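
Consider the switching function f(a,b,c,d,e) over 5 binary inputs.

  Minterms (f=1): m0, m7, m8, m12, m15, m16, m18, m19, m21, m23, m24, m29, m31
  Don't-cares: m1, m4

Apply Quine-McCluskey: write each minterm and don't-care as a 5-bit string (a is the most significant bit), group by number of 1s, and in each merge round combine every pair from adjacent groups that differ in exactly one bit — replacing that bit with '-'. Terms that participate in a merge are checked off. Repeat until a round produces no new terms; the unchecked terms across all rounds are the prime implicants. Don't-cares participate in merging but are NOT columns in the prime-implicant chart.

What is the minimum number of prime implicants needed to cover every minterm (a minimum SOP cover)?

5

[col 0] 00000*, 00001*, 00100*, 00111*, 01000*, 01100*, 01111*, 10000*, 10010*, 10011*, 10101*, 10111*, 11000*, 11101*, 11111*
[col 1] -0000*, -0111*, -1000*, -1111*, 0-000*, 0-100*, 0-111*, 00-00*, 0000-, 01-00*, 1-000*, 1-101*, 1-111*, 10-11, 100-0, 1001-, 101-1*, 111-1*
[col 2] --000, --111, 0--00, 1-1-1
Prime implicants: --000, --111, 0--00, 0000-, 1-1-1, 10-11, 100-0, 1001-
PI chart (minterm → PIs covering it):
  0 | --000,0--00,0000-
  7 | --111  (sole → essential)
  8 | --000,0--00
  12 | 0--00  (sole → essential)
  15 | --111  (sole → essential)
  16 | --000,100-0
  18 | 100-0,1001-
  19 | 10-11,1001-
  21 | 1-1-1  (sole → essential)
  23 | --111,1-1-1,10-11
  24 | --000  (sole → essential)
  29 | 1-1-1  (sole → essential)
  31 | --111,1-1-1
Essential prime implicants: --000, --111, 0--00, 1-1-1
Petrick residual → 1001-
Minimum SOP uses 5 PIs: c'd'e' + cde + a'd'e' + ace + ab'c'd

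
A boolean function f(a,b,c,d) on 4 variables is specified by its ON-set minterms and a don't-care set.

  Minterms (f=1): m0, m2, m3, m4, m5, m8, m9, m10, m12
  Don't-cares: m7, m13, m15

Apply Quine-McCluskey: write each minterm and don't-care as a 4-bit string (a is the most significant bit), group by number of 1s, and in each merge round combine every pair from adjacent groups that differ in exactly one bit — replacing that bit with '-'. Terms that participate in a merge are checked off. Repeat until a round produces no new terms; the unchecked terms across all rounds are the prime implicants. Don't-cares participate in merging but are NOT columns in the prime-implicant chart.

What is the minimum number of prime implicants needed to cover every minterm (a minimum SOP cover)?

4

[col 0] 0000*, 0010*, 0011*, 0100*, 0101*, 0111*, 1000*, 1001*, 1010*, 1100*, 1101*, 1111*
[col 1] -000*, -010*, -100*, -101*, -111*, 0-00*, 0-11, 00-0*, 001-, 01-1*, 010-*, 1-00*, 1-01*, 10-0*, 100-*, 11-1*, 110-*
[col 2] --00, -0-0, -1-1, -10-, 1-0-
Prime implicants: --00, -0-0, -1-1, -10-, 0-11, 001-, 1-0-
PI chart (minterm → PIs covering it):
  0 | --00,-0-0
  2 | -0-0,001-
  3 | 0-11,001-
  4 | --00,-10-
  5 | -1-1,-10-
  8 | --00,-0-0,1-0-
  9 | 1-0-  (sole → essential)
  10 | -0-0  (sole → essential)
  12 | --00,-10-,1-0-
Essential prime implicants: -0-0, 1-0-
Petrick residual → -10-, 0-11
Minimum SOP uses 4 PIs: b'd' + bc' + a'cd + ac'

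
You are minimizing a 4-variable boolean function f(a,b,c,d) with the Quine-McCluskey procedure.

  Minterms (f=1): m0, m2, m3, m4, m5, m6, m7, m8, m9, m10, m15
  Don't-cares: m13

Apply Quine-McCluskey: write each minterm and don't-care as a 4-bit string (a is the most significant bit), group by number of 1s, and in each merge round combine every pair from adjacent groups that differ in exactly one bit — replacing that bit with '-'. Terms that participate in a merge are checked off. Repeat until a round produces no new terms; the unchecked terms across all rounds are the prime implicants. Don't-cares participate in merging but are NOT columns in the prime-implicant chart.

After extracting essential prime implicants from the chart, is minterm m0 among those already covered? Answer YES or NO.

Round 0: 0000✓ 0010✓ 0011✓ 0100✓ 0101✓ 0110✓ 0111✓ 1000✓ 1001✓ 1010✓ 1101✓ 1111✓
Round 1: -000✓ -010✓ -101✓ -111✓ 0-00✓ 0-10✓ 0-11✓ 00-0✓ 001-✓ 01-0✓ 01-1✓ 010-✓ 011-✓ 1-01 10-0✓ 100- 11-1✓
Round 2: -0-0 -1-1 0--0 0-1- 01--
PIs = {-0-0, -1-1, 0--0, 0-1-, 01--, 1-01, 100-}
Coverage chart:
  m0: -0-0,0--0
  m2: -0-0,0--0,0-1-
  m3: 0-1- ←essential
  m4: 0--0,01--
  m5: -1-1,01--
  m6: 0--0,0-1-,01--
  m7: -1-1,0-1-,01--
  m8: -0-0,100-
  m9: 1-01,100-
  m10: -0-0 ←essential
  m15: -1-1 ←essential
Essential: -0-0, -1-1, 0-1-

YES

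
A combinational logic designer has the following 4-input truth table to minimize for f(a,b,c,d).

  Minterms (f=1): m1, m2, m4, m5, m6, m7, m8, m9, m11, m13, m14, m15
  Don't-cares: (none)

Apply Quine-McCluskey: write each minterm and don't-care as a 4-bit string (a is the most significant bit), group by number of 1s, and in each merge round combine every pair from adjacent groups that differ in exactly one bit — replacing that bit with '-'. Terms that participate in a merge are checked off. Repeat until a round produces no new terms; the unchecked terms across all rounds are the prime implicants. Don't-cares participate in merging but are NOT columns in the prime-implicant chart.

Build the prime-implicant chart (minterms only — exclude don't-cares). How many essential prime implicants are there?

size-2^0 implicants → 0001(✓)  0010(✓)  0100(✓)  0101(✓)  0110(✓)  0111(✓)  1000(✓)  1001(✓)  1011(✓)  1101(✓)  1110(✓)  1111(✓)
size-2^1 implicants → -001(✓)  -101(✓)  -110(✓)  -111(✓)  0-01(✓)  0-10  01-0(✓)  01-1(✓)  010-(✓)  011-(✓)  1-01(✓)  1-11(✓)  10-1(✓)  100-  11-1(✓)  111-(✓)
size-2^2 implicants → --01  -1-1  -11-  01--  1--1
Unchecked terms (primes): --01, -1-1, -11-, 0-10, 01--, 1--1, 100-
Minterm coverage:
  m1 ⊆ --01 [E]
  m2 ⊆ 0-10 [E]
  m4 ⊆ 01-- [E]
  m5 ⊆ --01,-1-1,01--
  m6 ⊆ -11-,0-10,01--
  m7 ⊆ -1-1,-11-,01--
  m8 ⊆ 100- [E]
  m9 ⊆ --01,1--1,100-
  m11 ⊆ 1--1 [E]
  m13 ⊆ --01,-1-1,1--1
  m14 ⊆ -11- [E]
  m15 ⊆ -1-1,-11-,1--1
E = {--01, -11-, 0-10, 01--, 1--1, 100-}

6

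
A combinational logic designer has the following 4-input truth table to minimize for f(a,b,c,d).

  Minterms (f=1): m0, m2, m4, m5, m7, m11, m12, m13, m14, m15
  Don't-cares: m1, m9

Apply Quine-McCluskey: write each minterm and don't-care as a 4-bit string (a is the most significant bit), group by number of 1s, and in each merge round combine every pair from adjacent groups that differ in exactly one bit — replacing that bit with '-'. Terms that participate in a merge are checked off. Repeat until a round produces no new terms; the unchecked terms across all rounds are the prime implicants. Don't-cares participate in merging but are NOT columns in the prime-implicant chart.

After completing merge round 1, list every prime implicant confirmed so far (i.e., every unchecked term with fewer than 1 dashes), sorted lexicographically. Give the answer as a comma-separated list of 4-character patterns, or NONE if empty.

size-2^0 implicants → 0000(✓)  0001(✓)  0010(✓)  0100(✓)  0101(✓)  0111(✓)  1001(✓)  1011(✓)  1100(✓)  1101(✓)  1110(✓)  1111(✓)
size-2^1 implicants → -001(✓)  -100(✓)  -101(✓)  -111(✓)  0-00(✓)  0-01(✓)  00-0  000-(✓)  01-1(✓)  010-(✓)  1-01(✓)  1-11(✓)  10-1(✓)  11-0(✓)  11-1(✓)  110-(✓)  111-(✓)
size-2^2 implicants → --01  -1-1  -10-  0-0-  1--1  11--
Unchecked terms (primes): --01, -1-1, -10-, 0-0-, 00-0, 1--1, 11--

NONE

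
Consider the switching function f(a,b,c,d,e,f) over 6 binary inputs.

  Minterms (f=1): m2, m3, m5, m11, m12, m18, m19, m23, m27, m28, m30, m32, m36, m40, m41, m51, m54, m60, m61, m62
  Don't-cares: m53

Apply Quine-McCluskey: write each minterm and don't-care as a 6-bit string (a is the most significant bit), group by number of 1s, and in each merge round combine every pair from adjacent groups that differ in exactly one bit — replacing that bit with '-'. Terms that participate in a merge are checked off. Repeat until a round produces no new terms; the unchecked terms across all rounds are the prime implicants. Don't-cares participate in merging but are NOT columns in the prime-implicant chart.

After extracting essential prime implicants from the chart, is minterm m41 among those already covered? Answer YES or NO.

[col 0] 000010*, 000011*, 000101, 001011*, 001100*, 010010*, 010011*, 010111*, 011011*, 011100*, 011110*, 100000*, 100100*, 101000*, 101001*, 110011*, 110101*, 110110*, 111100*, 111101*, 111110*
[col 1] -10011, -11100*, -11110*, 0-0010*, 0-0011*, 0-1011*, 0-1100, 00-011*, 00001-*, 01-011*, 010-11, 01001-*, 0111-0*, 10-000, 100-00, 10100-, 11-101, 11-110, 1111-0*, 11110-
[col 2] -111-0, 0--011, 0-001-
Prime implicants: -10011, -111-0, 0--011, 0-001-, 0-1100, 000101, 010-11, 10-000, 100-00, 10100-, 11-101, 11-110, 11110-
PI chart (minterm → PIs covering it):
  2 | 0-001-  (sole → essential)
  3 | 0--011,0-001-
  5 | 000101  (sole → essential)
  11 | 0--011  (sole → essential)
  12 | 0-1100  (sole → essential)
  18 | 0-001-  (sole → essential)
  19 | -10011,0--011,0-001-,010-11
  23 | 010-11  (sole → essential)
  27 | 0--011  (sole → essential)
  28 | -111-0,0-1100
  30 | -111-0  (sole → essential)
  32 | 10-000,100-00
  36 | 100-00  (sole → essential)
  40 | 10-000,10100-
  41 | 10100-  (sole → essential)
  51 | -10011  (sole → essential)
  54 | 11-110  (sole → essential)
  60 | -111-0,11110-
  61 | 11-101,11110-
  62 | -111-0,11-110
Essential prime implicants: -10011, -111-0, 0--011, 0-001-, 0-1100, 000101, 010-11, 100-00, 10100-, 11-110

YES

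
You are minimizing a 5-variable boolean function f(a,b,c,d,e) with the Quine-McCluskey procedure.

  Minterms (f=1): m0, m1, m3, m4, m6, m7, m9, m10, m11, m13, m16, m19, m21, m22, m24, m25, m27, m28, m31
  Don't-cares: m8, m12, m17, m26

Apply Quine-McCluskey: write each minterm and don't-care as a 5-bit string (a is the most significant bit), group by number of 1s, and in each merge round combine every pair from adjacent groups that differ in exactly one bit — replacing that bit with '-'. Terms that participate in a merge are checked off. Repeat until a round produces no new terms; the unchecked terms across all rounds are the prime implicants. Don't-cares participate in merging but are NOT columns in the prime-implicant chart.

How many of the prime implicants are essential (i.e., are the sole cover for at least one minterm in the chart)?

8

[col 0] 00000*, 00001*, 00011*, 00100*, 00110*, 00111*, 01000*, 01001*, 01010*, 01011*, 01100*, 01101*, 10000*, 10001*, 10011*, 10101*, 10110*, 11000*, 11001*, 11010*, 11011*, 11100*, 11111*
[col 1] -0000*, -0001*, -0011*, -0110, -1000*, -1001*, -1010*, -1011*, -1100*, 0-000*, 0-001*, 0-011*, 0-100*, 00-00*, 00-11, 000-1*, 0000-*, 001-0, 0011-, 01-00*, 01-01*, 010-0*, 010-1*, 0100-*, 0101-*, 0110-*, 1-000*, 1-001*, 1-011*, 10-01, 100-1*, 1000-*, 11-00*, 11-11, 110-0*, 110-1*, 1100-*, 1101-*
[col 2] --000*, --001*, --011*, -00-1*, -000-*, -1-00, -10-0*, -10-1*, -100-*, -101-*, 0--00, 0-0-1*, 0-00-*, 01-0-, 010--*, 1-0-1*, 1-00-*, 110--*
[col 3] --0-1, --00-, -10--
Prime implicants: --0-1, --00-, -0110, -1-00, -10--, 0--00, 00-11, 001-0, 0011-, 01-0-, 10-01, 11-11
PI chart (minterm → PIs covering it):
  0 | --00-,0--00
  1 | --0-1,--00-
  3 | --0-1,00-11
  4 | 0--00,001-0
  6 | -0110,001-0,0011-
  7 | 00-11,0011-
  9 | --0-1,--00-,-10--,01-0-
  10 | -10--  (sole → essential)
  11 | --0-1,-10--
  13 | 01-0-  (sole → essential)
  16 | --00-  (sole → essential)
  19 | --0-1  (sole → essential)
  21 | 10-01  (sole → essential)
  22 | -0110  (sole → essential)
  24 | --00-,-1-00,-10--
  25 | --0-1,--00-,-10--
  27 | --0-1,-10--,11-11
  28 | -1-00  (sole → essential)
  31 | 11-11  (sole → essential)
Essential prime implicants: --0-1, --00-, -0110, -1-00, -10--, 01-0-, 10-01, 11-11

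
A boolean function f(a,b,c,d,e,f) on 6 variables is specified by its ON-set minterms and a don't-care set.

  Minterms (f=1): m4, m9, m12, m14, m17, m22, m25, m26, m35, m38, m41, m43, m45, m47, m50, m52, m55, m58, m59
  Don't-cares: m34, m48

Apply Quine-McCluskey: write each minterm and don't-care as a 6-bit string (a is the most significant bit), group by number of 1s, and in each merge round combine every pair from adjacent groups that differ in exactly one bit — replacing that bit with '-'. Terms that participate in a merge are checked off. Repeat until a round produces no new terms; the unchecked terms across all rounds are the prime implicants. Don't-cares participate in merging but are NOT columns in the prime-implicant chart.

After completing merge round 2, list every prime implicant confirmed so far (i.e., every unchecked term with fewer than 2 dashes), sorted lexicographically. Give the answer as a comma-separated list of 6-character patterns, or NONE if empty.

-01001, -11010, 0-1001, 00-100, 0011-0, 01-001, 010110, 1-0010, 1-1011, 10-011, 100-10, 10001-, 11-010, 110-00, 1100-0, 110111, 11101-

[col 0] 000100*, 001001*, 001100*, 001110*, 010001*, 010110, 011001*, 011010*, 100010*, 100011*, 100110*, 101001*, 101011*, 101101*, 101111*, 110000*, 110010*, 110100*, 110111, 111010*, 111011*
[col 1] -01001, -11010, 0-1001, 00-100, 0011-0, 01-001, 1-0010, 1-1011, 10-011, 100-10, 10001-, 101-01*, 101-11*, 1010-1*, 1011-1*, 11-010, 110-00, 1100-0, 11101-
[col 2] 101--1
Prime implicants: -01001, -11010, 0-1001, 00-100, 0011-0, 01-001, 010110, 1-0010, 1-1011, 10-011, 100-10, 10001-, 101--1, 11-010, 110-00, 1100-0, 110111, 11101-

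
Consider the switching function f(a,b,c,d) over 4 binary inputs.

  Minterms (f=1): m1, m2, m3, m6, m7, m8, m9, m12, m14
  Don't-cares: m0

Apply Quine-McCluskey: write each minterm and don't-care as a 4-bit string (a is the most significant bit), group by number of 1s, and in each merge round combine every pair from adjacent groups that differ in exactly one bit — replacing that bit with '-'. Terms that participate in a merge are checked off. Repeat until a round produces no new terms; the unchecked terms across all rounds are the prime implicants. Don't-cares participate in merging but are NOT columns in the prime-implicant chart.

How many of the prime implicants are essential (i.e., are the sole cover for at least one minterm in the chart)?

size-2^0 implicants → 0000(✓)  0001(✓)  0010(✓)  0011(✓)  0110(✓)  0111(✓)  1000(✓)  1001(✓)  1100(✓)  1110(✓)
size-2^1 implicants → -000(✓)  -001(✓)  -110  0-10(✓)  0-11(✓)  00-0(✓)  00-1(✓)  000-(✓)  001-(✓)  011-(✓)  1-00  100-(✓)  11-0
size-2^2 implicants → -00-  0-1-  00--
Unchecked terms (primes): -00-, -110, 0-1-, 00--, 1-00, 11-0
Minterm coverage:
  m1 ⊆ -00-,00--
  m2 ⊆ 0-1-,00--
  m3 ⊆ 0-1-,00--
  m6 ⊆ -110,0-1-
  m7 ⊆ 0-1- [E]
  m8 ⊆ -00-,1-00
  m9 ⊆ -00- [E]
  m12 ⊆ 1-00,11-0
  m14 ⊆ -110,11-0
E = {-00-, 0-1-}

2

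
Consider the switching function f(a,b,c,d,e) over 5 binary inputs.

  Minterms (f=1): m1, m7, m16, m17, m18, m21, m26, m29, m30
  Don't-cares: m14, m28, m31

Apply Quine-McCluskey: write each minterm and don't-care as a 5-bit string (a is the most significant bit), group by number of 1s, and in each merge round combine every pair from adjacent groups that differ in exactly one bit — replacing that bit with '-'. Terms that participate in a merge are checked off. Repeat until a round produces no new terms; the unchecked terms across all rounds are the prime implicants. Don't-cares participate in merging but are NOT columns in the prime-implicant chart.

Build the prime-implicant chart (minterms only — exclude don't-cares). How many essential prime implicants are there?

size-2^0 implicants → 00001(✓)  00111  01110(✓)  10000(✓)  10001(✓)  10010(✓)  10101(✓)  11010(✓)  11100(✓)  11101(✓)  11110(✓)  11111(✓)
size-2^1 implicants → -0001  -1110  1-010  1-101  10-01  100-0  1000-  11-10  111-0(✓)  111-1(✓)  1110-(✓)  1111-(✓)
size-2^2 implicants → 111--
Unchecked terms (primes): -0001, -1110, 00111, 1-010, 1-101, 10-01, 100-0, 1000-, 11-10, 111--
Minterm coverage:
  m1 ⊆ -0001 [E]
  m7 ⊆ 00111 [E]
  m16 ⊆ 100-0,1000-
  m17 ⊆ -0001,10-01,1000-
  m18 ⊆ 1-010,100-0
  m21 ⊆ 1-101,10-01
  m26 ⊆ 1-010,11-10
  m29 ⊆ 1-101,111--
  m30 ⊆ -1110,11-10,111--
E = {-0001, 00111}

2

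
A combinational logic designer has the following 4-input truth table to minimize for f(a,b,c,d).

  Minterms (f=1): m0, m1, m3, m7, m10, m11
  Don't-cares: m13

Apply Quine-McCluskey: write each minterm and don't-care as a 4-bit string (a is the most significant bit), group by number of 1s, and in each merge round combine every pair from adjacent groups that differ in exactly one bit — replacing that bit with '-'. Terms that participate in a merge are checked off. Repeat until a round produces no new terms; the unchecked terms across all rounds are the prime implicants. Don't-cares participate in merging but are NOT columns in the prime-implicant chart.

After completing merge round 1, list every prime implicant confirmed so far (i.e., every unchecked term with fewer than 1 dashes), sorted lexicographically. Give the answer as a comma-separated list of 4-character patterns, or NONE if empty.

size-2^0 implicants → 0000(✓)  0001(✓)  0011(✓)  0111(✓)  1010(✓)  1011(✓)  1101
size-2^1 implicants → -011  0-11  00-1  000-  101-
Unchecked terms (primes): -011, 0-11, 00-1, 000-, 101-, 1101

1101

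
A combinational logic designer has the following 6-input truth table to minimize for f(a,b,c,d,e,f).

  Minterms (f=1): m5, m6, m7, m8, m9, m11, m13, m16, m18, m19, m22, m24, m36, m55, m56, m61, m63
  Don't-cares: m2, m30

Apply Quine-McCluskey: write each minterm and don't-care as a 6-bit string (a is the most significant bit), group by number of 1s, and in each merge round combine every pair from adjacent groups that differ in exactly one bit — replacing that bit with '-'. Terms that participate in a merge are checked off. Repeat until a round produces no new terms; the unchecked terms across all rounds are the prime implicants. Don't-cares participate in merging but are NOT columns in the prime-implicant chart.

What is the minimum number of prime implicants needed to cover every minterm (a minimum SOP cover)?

11

size-2^0 implicants → 000010(✓)  000101(✓)  000110(✓)  000111(✓)  001000(✓)  001001(✓)  001011(✓)  001101(✓)  010000(✓)  010010(✓)  010011(✓)  010110(✓)  011000(✓)  011110(✓)  100100  110111(✓)  111000(✓)  111101(✓)  111111(✓)
size-2^1 implicants → -11000  0-0010(✓)  0-0110(✓)  0-1000  00-101  000-10(✓)  0001-1  00011-  001-01  0010-1  00100-  01-000  01-110  010-10(✓)  0100-0  01001-  11-111  1111-1
size-2^2 implicants → 0-0-10
Unchecked terms (primes): -11000, 0-0-10, 0-1000, 00-101, 0001-1, 00011-, 001-01, 0010-1, 00100-, 01-000, 01-110, 0100-0, 01001-, 100100, 11-111, 1111-1
Minterm coverage:
  m5 ⊆ 00-101,0001-1
  m6 ⊆ 0-0-10,00011-
  m7 ⊆ 0001-1,00011-
  m8 ⊆ 0-1000,00100-
  m9 ⊆ 001-01,0010-1,00100-
  m11 ⊆ 0010-1 [E]
  m13 ⊆ 00-101,001-01
  m16 ⊆ 01-000,0100-0
  m18 ⊆ 0-0-10,0100-0,01001-
  m19 ⊆ 01001- [E]
  m22 ⊆ 0-0-10,01-110
  m24 ⊆ -11000,0-1000,01-000
  m36 ⊆ 100100 [E]
  m55 ⊆ 11-111 [E]
  m56 ⊆ -11000 [E]
  m61 ⊆ 1111-1 [E]
  m63 ⊆ 11-111,1111-1
E = {-11000, 0010-1, 01001-, 100100, 11-111, 1111-1}
Petrick residual → 0-0-10, 0-1000, 00-101, 0001-1, 01-000
Cover = bcd'e'f' + a'c'ef' + a'cd'e'f' + a'b'de'f + a'b'c'df + a'b'cd'f + a'bd'e'f' + a'bc'd'e + ab'c'de'f' + abdef + abcdf  |cover|=11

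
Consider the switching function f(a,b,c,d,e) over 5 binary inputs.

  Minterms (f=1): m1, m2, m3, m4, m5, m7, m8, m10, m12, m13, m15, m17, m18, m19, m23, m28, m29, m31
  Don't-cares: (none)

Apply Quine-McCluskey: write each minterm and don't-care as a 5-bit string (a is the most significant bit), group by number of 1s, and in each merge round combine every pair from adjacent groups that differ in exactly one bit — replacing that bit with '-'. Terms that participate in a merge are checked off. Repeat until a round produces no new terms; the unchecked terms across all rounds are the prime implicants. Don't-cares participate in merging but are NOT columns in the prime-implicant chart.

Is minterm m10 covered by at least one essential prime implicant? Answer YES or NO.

size-2^0 implicants → 00001(✓)  00010(✓)  00011(✓)  00100(✓)  00101(✓)  00111(✓)  01000(✓)  01010(✓)  01100(✓)  01101(✓)  01111(✓)  10001(✓)  10010(✓)  10011(✓)  10111(✓)  11100(✓)  11101(✓)  11111(✓)
size-2^1 implicants → -0001(✓)  -0010(✓)  -0011(✓)  -0111(✓)  -1100(✓)  -1101(✓)  -1111(✓)  0-010  0-100(✓)  0-101(✓)  0-111(✓)  00-01(✓)  00-11(✓)  000-1(✓)  0001-(✓)  001-1(✓)  0010-(✓)  01-00  010-0  011-1(✓)  0110-(✓)  1-111(✓)  10-11(✓)  100-1(✓)  1001-(✓)  111-1(✓)  1110-(✓)
size-2^2 implicants → --111  -0-11  -00-1  -001-  -11-1  -110-  0-1-1  0-10-  00--1
Unchecked terms (primes): --111, -0-11, -00-1, -001-, -11-1, -110-, 0-010, 0-1-1, 0-10-, 00--1, 01-00, 010-0
Minterm coverage:
  m1 ⊆ -00-1,00--1
  m2 ⊆ -001-,0-010
  m3 ⊆ -0-11,-00-1,-001-,00--1
  m4 ⊆ 0-10- [E]
  m5 ⊆ 0-1-1,0-10-,00--1
  m7 ⊆ --111,-0-11,0-1-1,00--1
  m8 ⊆ 01-00,010-0
  m10 ⊆ 0-010,010-0
  m12 ⊆ -110-,0-10-,01-00
  m13 ⊆ -11-1,-110-,0-1-1,0-10-
  m15 ⊆ --111,-11-1,0-1-1
  m17 ⊆ -00-1 [E]
  m18 ⊆ -001- [E]
  m19 ⊆ -0-11,-00-1,-001-
  m23 ⊆ --111,-0-11
  m28 ⊆ -110- [E]
  m29 ⊆ -11-1,-110-
  m31 ⊆ --111,-11-1
E = {-00-1, -001-, -110-, 0-10-}

NO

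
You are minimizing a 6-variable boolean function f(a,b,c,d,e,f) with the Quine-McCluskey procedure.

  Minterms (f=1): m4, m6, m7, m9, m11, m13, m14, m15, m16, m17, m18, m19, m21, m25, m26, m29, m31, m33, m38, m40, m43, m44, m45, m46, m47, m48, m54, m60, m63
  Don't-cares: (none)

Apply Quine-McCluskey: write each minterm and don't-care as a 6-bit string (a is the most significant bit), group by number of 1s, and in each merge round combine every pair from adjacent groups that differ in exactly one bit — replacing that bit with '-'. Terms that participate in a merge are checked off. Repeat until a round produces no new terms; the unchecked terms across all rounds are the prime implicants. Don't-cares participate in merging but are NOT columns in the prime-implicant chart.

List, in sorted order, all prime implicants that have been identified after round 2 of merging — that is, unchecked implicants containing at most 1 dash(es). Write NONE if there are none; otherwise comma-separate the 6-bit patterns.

size-2^0 implicants → 000100(✓)  000110(✓)  000111(✓)  001001(✓)  001011(✓)  001101(✓)  001110(✓)  001111(✓)  010000(✓)  010001(✓)  010010(✓)  010011(✓)  010101(✓)  011001(✓)  011010(✓)  011101(✓)  011111(✓)  100001  100110(✓)  101000(✓)  101011(✓)  101100(✓)  101101(✓)  101110(✓)  101111(✓)  110000(✓)  110110(✓)  111100(✓)  111111(✓)
size-2^1 implicants → -00110(✓)  -01011(✓)  -01101(✓)  -01110(✓)  -01111(✓)  -10000  -11111(✓)  0-1001(✓)  0-1101(✓)  0-1111(✓)  00-110(✓)  00-111(✓)  0001-0  00011-(✓)  001-01(✓)  001-11(✓)  0010-1(✓)  0011-1(✓)  00111-(✓)  01-001(✓)  01-010  01-101(✓)  010-01(✓)  0100-0(✓)  0100-1(✓)  01000-(✓)  01001-(✓)  011-01(✓)  0111-1(✓)  1-0110  1-1100  1-1111(✓)  10-110(✓)  101-00  101-11(✓)  1011-0(✓)  1011-1(✓)  10110-(✓)  10111-(✓)
size-2^2 implicants → --1111  -0-110  -01-11  -011-1  -0111-  0-1-01  0-11-1  00-11-  001--1  01--01  0100--  1011--
Unchecked terms (primes): --1111, -0-110, -01-11, -011-1, -0111-, -10000, 0-1-01, 0-11-1, 00-11-, 0001-0, 001--1, 01--01, 01-010, 0100--, 1-0110, 1-1100, 100001, 101-00, 1011--

-10000, 0001-0, 01-010, 1-0110, 1-1100, 100001, 101-00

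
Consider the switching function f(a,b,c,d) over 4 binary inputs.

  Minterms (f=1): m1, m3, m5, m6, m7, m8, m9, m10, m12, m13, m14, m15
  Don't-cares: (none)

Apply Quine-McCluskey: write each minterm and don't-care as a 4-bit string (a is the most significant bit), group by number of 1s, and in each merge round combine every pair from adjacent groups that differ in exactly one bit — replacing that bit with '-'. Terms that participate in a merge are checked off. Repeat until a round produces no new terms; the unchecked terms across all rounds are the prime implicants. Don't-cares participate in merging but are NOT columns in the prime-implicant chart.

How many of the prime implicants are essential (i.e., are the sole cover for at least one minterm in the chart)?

3

size-2^0 implicants → 0001(✓)  0011(✓)  0101(✓)  0110(✓)  0111(✓)  1000(✓)  1001(✓)  1010(✓)  1100(✓)  1101(✓)  1110(✓)  1111(✓)
size-2^1 implicants → -001(✓)  -101(✓)  -110(✓)  -111(✓)  0-01(✓)  0-11(✓)  00-1(✓)  01-1(✓)  011-(✓)  1-00(✓)  1-01(✓)  1-10(✓)  10-0(✓)  100-(✓)  11-0(✓)  11-1(✓)  110-(✓)  111-(✓)
size-2^2 implicants → --01  -1-1  -11-  0--1  1--0  1-0-  11--
Unchecked terms (primes): --01, -1-1, -11-, 0--1, 1--0, 1-0-, 11--
Minterm coverage:
  m1 ⊆ --01,0--1
  m3 ⊆ 0--1 [E]
  m5 ⊆ --01,-1-1,0--1
  m6 ⊆ -11- [E]
  m7 ⊆ -1-1,-11-,0--1
  m8 ⊆ 1--0,1-0-
  m9 ⊆ --01,1-0-
  m10 ⊆ 1--0 [E]
  m12 ⊆ 1--0,1-0-,11--
  m13 ⊆ --01,-1-1,1-0-,11--
  m14 ⊆ -11-,1--0,11--
  m15 ⊆ -1-1,-11-,11--
E = {-11-, 0--1, 1--0}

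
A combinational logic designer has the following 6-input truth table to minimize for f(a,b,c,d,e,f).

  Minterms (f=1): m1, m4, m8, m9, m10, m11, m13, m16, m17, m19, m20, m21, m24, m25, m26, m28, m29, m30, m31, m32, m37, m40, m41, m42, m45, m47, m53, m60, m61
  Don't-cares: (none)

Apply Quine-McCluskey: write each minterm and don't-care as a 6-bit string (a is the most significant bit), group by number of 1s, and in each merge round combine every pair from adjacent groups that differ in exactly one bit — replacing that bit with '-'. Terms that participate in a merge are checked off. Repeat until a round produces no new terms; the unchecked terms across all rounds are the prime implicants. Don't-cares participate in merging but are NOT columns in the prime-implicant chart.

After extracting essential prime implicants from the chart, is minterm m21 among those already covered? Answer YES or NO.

size-2^0 implicants → 000001(✓)  000100(✓)  001000(✓)  001001(✓)  001010(✓)  001011(✓)  001101(✓)  010000(✓)  010001(✓)  010011(✓)  010100(✓)  010101(✓)  011000(✓)  011001(✓)  011010(✓)  011100(✓)  011101(✓)  011110(✓)  011111(✓)  100000(✓)  100101(✓)  101000(✓)  101001(✓)  101010(✓)  101101(✓)  101111(✓)  110101(✓)  111100(✓)  111101(✓)
size-2^1 implicants → -01000(✓)  -01001(✓)  -01010(✓)  -01101(✓)  -10101(✓)  -11100(✓)  -11101(✓)  0-0001(✓)  0-0100  0-1000(✓)  0-1001(✓)  0-1010(✓)  0-1101(✓)  00-001(✓)  001-01(✓)  0010-0(✓)  0010-1(✓)  00100-(✓)  00101-(✓)  01-000(✓)  01-001(✓)  01-100(✓)  01-101(✓)  010-00(✓)  010-01(✓)  0100-1  01000-(✓)  01010-(✓)  011-00(✓)  011-01(✓)  011-10(✓)  0110-0(✓)  01100-(✓)  0111-0(✓)  0111-1(✓)  01110-(✓)  01111-(✓)  1-0101(✓)  1-1101(✓)  10-000  10-101(✓)  101-01(✓)  1010-0(✓)  10100-(✓)  1011-1  11-101(✓)  11110-(✓)
size-2^2 implicants → --1101  -01-01  -010-0  -0100-  -1-101  -1110-  0--001  0-1-01  0-10-0  0-100-  0010--  01--00(✓)  01--01(✓)  01-00-(✓)  01-10-(✓)  010-0-(✓)  011--0  011-0-(✓)  0111--  1--101
size-2^3 implicants → 01--0-
Unchecked terms (primes): --1101, -01-01, -010-0, -0100-, -1-101, -1110-, 0--001, 0-0100, 0-1-01, 0-10-0, 0-100-, 0010--, 01--0-, 0100-1, 011--0, 0111--, 1--101, 10-000, 1011-1
Minterm coverage:
  m1 ⊆ 0--001 [E]
  m4 ⊆ 0-0100 [E]
  m8 ⊆ -010-0,-0100-,0-10-0,0-100-,0010--
  m9 ⊆ -01-01,-0100-,0--001,0-1-01,0-100-,0010--
  m10 ⊆ -010-0,0-10-0,0010--
  m11 ⊆ 0010-- [E]
  m13 ⊆ --1101,-01-01,0-1-01
  m16 ⊆ 01--0- [E]
  m17 ⊆ 0--001,01--0-,0100-1
  m19 ⊆ 0100-1 [E]
  m20 ⊆ 0-0100,01--0-
  m21 ⊆ -1-101,01--0-
  m24 ⊆ 0-10-0,0-100-,01--0-,011--0
  m25 ⊆ 0--001,0-1-01,0-100-,01--0-
  m26 ⊆ 0-10-0,011--0
  m28 ⊆ -1110-,01--0-,011--0,0111--
  m29 ⊆ --1101,-1-101,-1110-,0-1-01,01--0-,0111--
  m30 ⊆ 011--0,0111--
  m31 ⊆ 0111-- [E]
  m32 ⊆ 10-000 [E]
  m37 ⊆ 1--101 [E]
  m40 ⊆ -010-0,-0100-,10-000
  m41 ⊆ -01-01,-0100-
  m42 ⊆ -010-0 [E]
  m45 ⊆ --1101,-01-01,1--101,1011-1
  m47 ⊆ 1011-1 [E]
  m53 ⊆ -1-101,1--101
  m60 ⊆ -1110- [E]
  m61 ⊆ --1101,-1-101,-1110-,1--101
E = {-010-0, -1110-, 0--001, 0-0100, 0010--, 01--0-, 0100-1, 0111--, 1--101, 10-000, 1011-1}

YES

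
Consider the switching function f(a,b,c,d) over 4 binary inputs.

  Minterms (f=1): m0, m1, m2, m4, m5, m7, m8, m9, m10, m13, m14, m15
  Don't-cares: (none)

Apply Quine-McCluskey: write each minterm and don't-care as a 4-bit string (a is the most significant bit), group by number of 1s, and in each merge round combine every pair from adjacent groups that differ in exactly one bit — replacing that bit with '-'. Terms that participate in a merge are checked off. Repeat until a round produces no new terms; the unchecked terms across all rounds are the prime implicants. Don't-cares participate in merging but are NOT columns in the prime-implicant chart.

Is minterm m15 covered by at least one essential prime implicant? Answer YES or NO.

size-2^0 implicants → 0000(✓)  0001(✓)  0010(✓)  0100(✓)  0101(✓)  0111(✓)  1000(✓)  1001(✓)  1010(✓)  1101(✓)  1110(✓)  1111(✓)
size-2^1 implicants → -000(✓)  -001(✓)  -010(✓)  -101(✓)  -111(✓)  0-00(✓)  0-01(✓)  00-0(✓)  000-(✓)  01-1(✓)  010-(✓)  1-01(✓)  1-10  10-0(✓)  100-(✓)  11-1(✓)  111-
size-2^2 implicants → --01  -0-0  -00-  -1-1  0-0-
Unchecked terms (primes): --01, -0-0, -00-, -1-1, 0-0-, 1-10, 111-
Minterm coverage:
  m0 ⊆ -0-0,-00-,0-0-
  m1 ⊆ --01,-00-,0-0-
  m2 ⊆ -0-0 [E]
  m4 ⊆ 0-0- [E]
  m5 ⊆ --01,-1-1,0-0-
  m7 ⊆ -1-1 [E]
  m8 ⊆ -0-0,-00-
  m9 ⊆ --01,-00-
  m10 ⊆ -0-0,1-10
  m13 ⊆ --01,-1-1
  m14 ⊆ 1-10,111-
  m15 ⊆ -1-1,111-
E = {-0-0, -1-1, 0-0-}

YES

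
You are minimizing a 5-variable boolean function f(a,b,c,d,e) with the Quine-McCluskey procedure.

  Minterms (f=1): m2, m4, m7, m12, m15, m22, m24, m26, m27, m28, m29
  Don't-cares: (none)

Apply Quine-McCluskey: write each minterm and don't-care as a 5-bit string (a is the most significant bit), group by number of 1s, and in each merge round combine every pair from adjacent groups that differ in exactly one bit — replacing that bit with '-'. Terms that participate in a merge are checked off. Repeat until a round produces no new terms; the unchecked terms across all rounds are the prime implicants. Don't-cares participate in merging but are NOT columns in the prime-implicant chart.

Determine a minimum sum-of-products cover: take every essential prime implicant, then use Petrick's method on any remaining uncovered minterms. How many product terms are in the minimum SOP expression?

7

size-2^0 implicants → 00010  00100(✓)  00111(✓)  01100(✓)  01111(✓)  10110  11000(✓)  11010(✓)  11011(✓)  11100(✓)  11101(✓)
size-2^1 implicants → -1100  0-100  0-111  11-00  110-0  1101-  1110-
Unchecked terms (primes): -1100, 0-100, 0-111, 00010, 10110, 11-00, 110-0, 1101-, 1110-
Minterm coverage:
  m2 ⊆ 00010 [E]
  m4 ⊆ 0-100 [E]
  m7 ⊆ 0-111 [E]
  m12 ⊆ -1100,0-100
  m15 ⊆ 0-111 [E]
  m22 ⊆ 10110 [E]
  m24 ⊆ 11-00,110-0
  m26 ⊆ 110-0,1101-
  m27 ⊆ 1101- [E]
  m28 ⊆ -1100,11-00,1110-
  m29 ⊆ 1110- [E]
E = {0-100, 0-111, 00010, 10110, 1101-, 1110-}
Petrick residual → 11-00
Cover = a'cd'e' + a'cde + a'b'c'de' + ab'cde' + abd'e' + abc'd + abcd'  |cover|=7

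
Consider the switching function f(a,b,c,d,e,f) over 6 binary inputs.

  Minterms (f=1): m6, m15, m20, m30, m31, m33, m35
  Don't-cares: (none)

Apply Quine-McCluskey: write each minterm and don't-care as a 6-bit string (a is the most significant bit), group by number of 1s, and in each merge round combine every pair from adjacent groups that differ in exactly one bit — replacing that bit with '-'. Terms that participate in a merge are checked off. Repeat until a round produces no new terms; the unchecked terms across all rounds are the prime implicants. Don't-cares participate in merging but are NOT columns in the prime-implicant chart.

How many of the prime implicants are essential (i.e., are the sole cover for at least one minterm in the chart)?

[col 0] 000110, 001111*, 010100, 011110*, 011111*, 100001*, 100011*
[col 1] 0-1111, 01111-, 1000-1
Prime implicants: 0-1111, 000110, 010100, 01111-, 1000-1
PI chart (minterm → PIs covering it):
  6 | 000110  (sole → essential)
  15 | 0-1111  (sole → essential)
  20 | 010100  (sole → essential)
  30 | 01111-  (sole → essential)
  31 | 0-1111,01111-
  33 | 1000-1  (sole → essential)
  35 | 1000-1  (sole → essential)
Essential prime implicants: 0-1111, 000110, 010100, 01111-, 1000-1

5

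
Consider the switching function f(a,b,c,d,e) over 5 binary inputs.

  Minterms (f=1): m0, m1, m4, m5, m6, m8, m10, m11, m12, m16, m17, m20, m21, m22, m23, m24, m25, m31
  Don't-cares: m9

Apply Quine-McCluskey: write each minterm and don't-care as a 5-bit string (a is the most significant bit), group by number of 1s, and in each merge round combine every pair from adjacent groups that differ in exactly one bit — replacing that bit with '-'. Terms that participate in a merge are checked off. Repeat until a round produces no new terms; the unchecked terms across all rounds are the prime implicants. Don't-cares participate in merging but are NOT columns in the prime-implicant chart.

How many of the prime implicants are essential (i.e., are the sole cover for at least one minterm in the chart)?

6

Round 0: 00000✓ 00001✓ 00100✓ 00101✓ 00110✓ 01000✓ 01001✓ 01010✓ 01011✓ 01100✓ 10000✓ 10001✓ 10100✓ 10101✓ 10110✓ 10111✓ 11000✓ 11001✓ 11111✓
Round 1: -0000✓ -0001✓ -0100✓ -0101✓ -0110✓ -1000✓ -1001✓ 0-000✓ 0-001✓ 0-100✓ 00-00✓ 00-01✓ 0000-✓ 001-0✓ 0010-✓ 01-00✓ 010-0✓ 010-1✓ 0100-✓ 0101-✓ 1-000✓ 1-001✓ 1-111 10-00✓ 10-01✓ 1000-✓ 101-0✓ 101-1✓ 1010-✓ 1011-✓ 1100-✓
Round 2: --000✓ --001✓ -0-00✓ -0-01✓ -000-✓ -01-0 -010-✓ -100-✓ 0--00 0-00-✓ 00-0-✓ 010-- 1-00-✓ 10-0-✓ 101--
Round 3: --00- -0-0-
PIs = {--00-, -0-0-, -01-0, 0--00, 010--, 1-111, 101--}
Coverage chart:
  m0: --00-,-0-0-,0--00
  m1: --00-,-0-0-
  m4: -0-0-,-01-0,0--00
  m5: -0-0- ←essential
  m6: -01-0 ←essential
  m8: --00-,0--00,010--
  m10: 010-- ←essential
  m11: 010-- ←essential
  m12: 0--00 ←essential
  m16: --00-,-0-0-
  m17: --00-,-0-0-
  m20: -0-0-,-01-0,101--
  m21: -0-0-,101--
  m22: -01-0,101--
  m23: 1-111,101--
  m24: --00- ←essential
  m25: --00- ←essential
  m31: 1-111 ←essential
Essential: --00-, -0-0-, -01-0, 0--00, 010--, 1-111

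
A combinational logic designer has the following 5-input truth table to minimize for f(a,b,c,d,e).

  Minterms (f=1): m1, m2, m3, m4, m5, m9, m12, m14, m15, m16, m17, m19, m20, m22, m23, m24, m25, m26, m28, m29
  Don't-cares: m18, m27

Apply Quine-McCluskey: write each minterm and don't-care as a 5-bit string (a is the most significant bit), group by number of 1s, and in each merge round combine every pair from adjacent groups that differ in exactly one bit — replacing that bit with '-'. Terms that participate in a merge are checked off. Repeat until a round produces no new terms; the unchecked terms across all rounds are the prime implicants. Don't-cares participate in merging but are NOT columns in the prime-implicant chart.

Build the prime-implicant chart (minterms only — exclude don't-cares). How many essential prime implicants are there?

size-2^0 implicants → 00001(✓)  00010(✓)  00011(✓)  00100(✓)  00101(✓)  01001(✓)  01100(✓)  01110(✓)  01111(✓)  10000(✓)  10001(✓)  10010(✓)  10011(✓)  10100(✓)  10110(✓)  10111(✓)  11000(✓)  11001(✓)  11010(✓)  11011(✓)  11100(✓)  11101(✓)
size-2^1 implicants → -0001(✓)  -0010(✓)  -0011(✓)  -0100(✓)  -1001(✓)  -1100(✓)  0-001(✓)  0-100(✓)  00-01  000-1(✓)  0001-(✓)  0010-  011-0  0111-  1-000(✓)  1-001(✓)  1-010(✓)  1-011(✓)  1-100(✓)  10-00(✓)  10-10(✓)  10-11(✓)  100-0(✓)  100-1(✓)  1000-(✓)  1001-(✓)  101-0(✓)  1011-(✓)  11-00(✓)  11-01(✓)  110-0(✓)  110-1(✓)  1100-(✓)  1101-(✓)  1110-(✓)
size-2^2 implicants → --001  --100  -00-1  -001-  1--00  1-0-0(✓)  1-0-1(✓)  1-00-(✓)  1-01-(✓)  10--0  10-1-  100--(✓)  11-0-  110--(✓)
size-2^3 implicants → 1-0--
Unchecked terms (primes): --001, --100, -00-1, -001-, 00-01, 0010-, 011-0, 0111-, 1--00, 1-0--, 10--0, 10-1-, 11-0-
Minterm coverage:
  m1 ⊆ --001,-00-1,00-01
  m2 ⊆ -001- [E]
  m3 ⊆ -00-1,-001-
  m4 ⊆ --100,0010-
  m5 ⊆ 00-01,0010-
  m9 ⊆ --001 [E]
  m12 ⊆ --100,011-0
  m14 ⊆ 011-0,0111-
  m15 ⊆ 0111- [E]
  m16 ⊆ 1--00,1-0--,10--0
  m17 ⊆ --001,-00-1,1-0--
  m19 ⊆ -00-1,-001-,1-0--,10-1-
  m20 ⊆ --100,1--00,10--0
  m22 ⊆ 10--0,10-1-
  m23 ⊆ 10-1- [E]
  m24 ⊆ 1--00,1-0--,11-0-
  m25 ⊆ --001,1-0--,11-0-
  m26 ⊆ 1-0-- [E]
  m28 ⊆ --100,1--00,11-0-
  m29 ⊆ 11-0- [E]
E = {--001, -001-, 0111-, 1-0--, 10-1-, 11-0-}

6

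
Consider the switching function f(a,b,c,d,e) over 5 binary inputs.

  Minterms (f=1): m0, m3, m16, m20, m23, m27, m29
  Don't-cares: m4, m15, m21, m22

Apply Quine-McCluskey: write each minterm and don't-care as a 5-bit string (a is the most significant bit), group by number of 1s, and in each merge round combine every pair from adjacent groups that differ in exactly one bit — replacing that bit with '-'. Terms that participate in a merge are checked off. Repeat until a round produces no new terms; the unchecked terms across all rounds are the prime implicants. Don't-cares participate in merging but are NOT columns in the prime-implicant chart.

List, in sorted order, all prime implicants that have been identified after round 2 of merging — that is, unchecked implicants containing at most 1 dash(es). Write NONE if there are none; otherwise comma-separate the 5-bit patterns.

00011, 01111, 1-101, 11011

size-2^0 implicants → 00000(✓)  00011  00100(✓)  01111  10000(✓)  10100(✓)  10101(✓)  10110(✓)  10111(✓)  11011  11101(✓)
size-2^1 implicants → -0000(✓)  -0100(✓)  00-00(✓)  1-101  10-00(✓)  101-0(✓)  101-1(✓)  1010-(✓)  1011-(✓)
size-2^2 implicants → -0-00  101--
Unchecked terms (primes): -0-00, 00011, 01111, 1-101, 101--, 11011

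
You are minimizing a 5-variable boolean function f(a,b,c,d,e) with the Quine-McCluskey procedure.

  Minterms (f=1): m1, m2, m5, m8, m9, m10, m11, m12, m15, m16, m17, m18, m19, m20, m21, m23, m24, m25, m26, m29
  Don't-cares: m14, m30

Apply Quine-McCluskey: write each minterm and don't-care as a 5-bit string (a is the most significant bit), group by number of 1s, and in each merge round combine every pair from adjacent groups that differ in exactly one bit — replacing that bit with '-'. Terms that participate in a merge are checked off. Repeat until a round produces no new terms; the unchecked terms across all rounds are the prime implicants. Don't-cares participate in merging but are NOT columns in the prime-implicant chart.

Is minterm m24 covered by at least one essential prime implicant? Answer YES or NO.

Round 0: 00001✓ 00010✓ 00101✓ 01000✓ 01001✓ 01010✓ 01011✓ 01100✓ 01110✓ 01111✓ 10000✓ 10001✓ 10010✓ 10011✓ 10100✓ 10101✓ 10111✓ 11000✓ 11001✓ 11010✓ 11101✓ 11110✓
Round 1: -0001✓ -0010✓ -0101✓ -1000✓ -1001✓ -1010✓ -1110✓ 0-001✓ 0-010✓ 00-01✓ 01-00✓ 01-10✓ 01-11✓ 010-0✓ 010-1✓ 0100-✓ 0101-✓ 011-0✓ 0111-✓ 1-000✓ 1-001✓ 1-010✓ 1-101✓ 10-00✓ 10-01✓ 10-11✓ 100-0✓ 100-1✓ 1000-✓ 1001-✓ 101-1✓ 1010-✓ 11-01✓ 11-10✓ 110-0✓ 1100-✓
Round 2: --001 --010 -0-01 -1-10 -10-0 -100- 01--0 01-1- 010-- 1--01 1-0-0 1-00- 10--1 10-0- 100--
PIs = {--001, --010, -0-01, -1-10, -10-0, -100-, 01--0, 01-1-, 010--, 1--01, 1-0-0, 1-00-, 10--1, 10-0-, 100--}
Coverage chart:
  m1: --001,-0-01
  m2: --010 ←essential
  m5: -0-01 ←essential
  m8: -10-0,-100-,01--0,010--
  m9: --001,-100-,010--
  m10: --010,-1-10,-10-0,01--0,01-1-,010--
  m11: 01-1-,010--
  m12: 01--0 ←essential
  m15: 01-1- ←essential
  m16: 1-0-0,1-00-,10-0-,100--
  m17: --001,-0-01,1--01,1-00-,10--1,10-0-,100--
  m18: --010,1-0-0,100--
  m19: 10--1,100--
  m20: 10-0- ←essential
  m21: -0-01,1--01,10--1,10-0-
  m23: 10--1 ←essential
  m24: -10-0,-100-,1-0-0,1-00-
  m25: --001,-100-,1--01,1-00-
  m26: --010,-1-10,-10-0,1-0-0
  m29: 1--01 ←essential
Essential: --010, -0-01, 01--0, 01-1-, 1--01, 10--1, 10-0-

NO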